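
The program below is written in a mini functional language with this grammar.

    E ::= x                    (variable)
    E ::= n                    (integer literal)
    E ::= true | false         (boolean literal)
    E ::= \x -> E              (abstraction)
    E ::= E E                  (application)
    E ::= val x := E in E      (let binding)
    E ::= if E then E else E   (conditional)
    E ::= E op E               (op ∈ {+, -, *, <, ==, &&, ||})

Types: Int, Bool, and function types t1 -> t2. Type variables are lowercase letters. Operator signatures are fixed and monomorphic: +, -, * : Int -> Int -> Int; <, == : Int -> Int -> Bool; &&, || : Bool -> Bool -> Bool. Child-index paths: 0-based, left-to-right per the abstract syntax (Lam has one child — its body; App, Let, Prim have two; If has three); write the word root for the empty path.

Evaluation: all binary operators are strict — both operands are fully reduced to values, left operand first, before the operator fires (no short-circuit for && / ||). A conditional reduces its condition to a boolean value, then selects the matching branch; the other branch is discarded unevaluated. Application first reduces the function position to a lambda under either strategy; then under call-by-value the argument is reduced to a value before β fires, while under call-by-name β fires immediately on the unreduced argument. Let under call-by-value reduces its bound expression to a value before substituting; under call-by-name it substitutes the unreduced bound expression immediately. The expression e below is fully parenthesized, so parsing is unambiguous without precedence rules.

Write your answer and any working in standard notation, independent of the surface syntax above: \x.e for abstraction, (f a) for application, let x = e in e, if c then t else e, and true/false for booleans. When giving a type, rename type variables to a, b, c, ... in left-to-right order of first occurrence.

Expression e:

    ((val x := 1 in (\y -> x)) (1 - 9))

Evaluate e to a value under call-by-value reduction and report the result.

Working:
step 0: ((let x = 1 in (\y.x)) (1 - 9))
step 1: [let@0] ((\y.1) (1 - 9))
step 2: [delta@1] ((\y.1) -8)
step 3: [beta@root] 1

Answer: 1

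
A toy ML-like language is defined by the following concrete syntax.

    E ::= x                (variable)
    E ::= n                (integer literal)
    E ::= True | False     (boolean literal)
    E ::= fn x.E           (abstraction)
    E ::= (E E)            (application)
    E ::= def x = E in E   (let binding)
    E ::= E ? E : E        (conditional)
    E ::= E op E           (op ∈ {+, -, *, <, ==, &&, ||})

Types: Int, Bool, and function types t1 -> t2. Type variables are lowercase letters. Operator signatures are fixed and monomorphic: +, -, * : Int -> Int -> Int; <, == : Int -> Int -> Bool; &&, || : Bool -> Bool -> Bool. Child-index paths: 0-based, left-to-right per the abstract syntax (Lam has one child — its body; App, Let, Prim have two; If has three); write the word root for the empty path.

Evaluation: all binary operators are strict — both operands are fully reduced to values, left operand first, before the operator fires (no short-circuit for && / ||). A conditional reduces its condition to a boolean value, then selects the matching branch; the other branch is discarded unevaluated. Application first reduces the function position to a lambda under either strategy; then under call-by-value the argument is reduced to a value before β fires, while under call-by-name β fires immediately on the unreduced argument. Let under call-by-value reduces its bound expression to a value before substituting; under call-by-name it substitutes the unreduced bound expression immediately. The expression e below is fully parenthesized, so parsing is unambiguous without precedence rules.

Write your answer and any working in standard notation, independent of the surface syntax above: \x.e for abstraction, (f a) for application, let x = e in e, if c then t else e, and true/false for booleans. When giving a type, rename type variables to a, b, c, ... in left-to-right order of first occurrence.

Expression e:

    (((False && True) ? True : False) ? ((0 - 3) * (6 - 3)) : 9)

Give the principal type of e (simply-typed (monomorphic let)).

Answer: Int

Working:
  unify Bool ~ Bool
  unify Bool ~ Bool
  unify Bool ~ Bool
  unify Bool ~ Bool
  unify Bool ~ Bool
  unify Int ~ Int
  unify Int ~ Int
  unify Int ~ Int
  unify Int ~ Int
  unify Int ~ Int
  unify Int ~ Int
  unify Int ~ Int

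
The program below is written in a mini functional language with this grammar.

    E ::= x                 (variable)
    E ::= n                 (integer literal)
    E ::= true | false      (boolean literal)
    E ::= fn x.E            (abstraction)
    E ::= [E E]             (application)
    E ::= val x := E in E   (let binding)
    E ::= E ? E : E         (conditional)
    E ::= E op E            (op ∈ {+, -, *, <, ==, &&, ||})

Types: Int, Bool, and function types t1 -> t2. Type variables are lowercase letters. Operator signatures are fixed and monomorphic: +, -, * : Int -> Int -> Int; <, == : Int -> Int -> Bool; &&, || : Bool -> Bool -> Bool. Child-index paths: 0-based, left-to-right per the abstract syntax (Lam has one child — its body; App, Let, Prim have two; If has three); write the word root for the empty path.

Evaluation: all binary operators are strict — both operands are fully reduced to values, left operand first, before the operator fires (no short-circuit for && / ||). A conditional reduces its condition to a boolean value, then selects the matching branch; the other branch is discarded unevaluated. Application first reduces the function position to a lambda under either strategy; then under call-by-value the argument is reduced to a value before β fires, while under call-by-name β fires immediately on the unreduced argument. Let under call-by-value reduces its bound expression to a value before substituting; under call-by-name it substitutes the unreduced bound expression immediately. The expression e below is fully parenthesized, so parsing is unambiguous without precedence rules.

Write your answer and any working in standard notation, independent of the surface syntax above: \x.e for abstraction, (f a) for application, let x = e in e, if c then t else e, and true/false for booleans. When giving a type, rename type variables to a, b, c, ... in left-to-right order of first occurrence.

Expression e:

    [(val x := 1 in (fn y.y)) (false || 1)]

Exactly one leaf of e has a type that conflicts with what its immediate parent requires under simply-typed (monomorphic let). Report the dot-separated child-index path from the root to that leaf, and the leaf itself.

Answer: 1.1 : 1

Trace:
let x : Int
y : a
\y._ : a -> a
  unify Bool ~ Bool
  unify Int ~ Bool
  FAIL: mismatch Int ~ Bool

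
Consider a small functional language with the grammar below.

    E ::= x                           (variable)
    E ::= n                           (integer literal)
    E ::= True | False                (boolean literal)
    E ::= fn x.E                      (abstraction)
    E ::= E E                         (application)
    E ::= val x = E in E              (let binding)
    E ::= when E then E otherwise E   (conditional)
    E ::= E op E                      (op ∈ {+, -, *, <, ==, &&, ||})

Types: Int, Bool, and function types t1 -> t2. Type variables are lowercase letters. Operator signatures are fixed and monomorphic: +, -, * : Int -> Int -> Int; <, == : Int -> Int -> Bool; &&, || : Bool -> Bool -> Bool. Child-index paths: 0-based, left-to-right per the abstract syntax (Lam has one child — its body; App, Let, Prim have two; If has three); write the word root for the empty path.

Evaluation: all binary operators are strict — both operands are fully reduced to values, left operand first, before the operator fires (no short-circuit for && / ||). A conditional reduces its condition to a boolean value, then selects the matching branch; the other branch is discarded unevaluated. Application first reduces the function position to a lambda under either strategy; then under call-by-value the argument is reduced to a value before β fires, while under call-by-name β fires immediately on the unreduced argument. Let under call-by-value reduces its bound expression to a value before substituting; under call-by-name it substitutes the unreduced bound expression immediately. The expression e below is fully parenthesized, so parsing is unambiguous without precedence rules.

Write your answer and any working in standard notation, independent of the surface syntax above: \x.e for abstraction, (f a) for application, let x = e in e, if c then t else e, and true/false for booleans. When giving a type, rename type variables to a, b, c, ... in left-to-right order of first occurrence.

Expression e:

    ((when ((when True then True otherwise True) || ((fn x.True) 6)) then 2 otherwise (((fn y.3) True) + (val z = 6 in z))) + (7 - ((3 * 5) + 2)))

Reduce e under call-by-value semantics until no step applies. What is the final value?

Derivation:
step 0: ((if ((if true then true else true) || ((\x.true) 6)) then 2 else (((\y.3) true) + (let z = 6 in z))) + (7 - ((3 * 5) + 2)))
step 1: [if@0.0.0] ((if (true || ((\x.true) 6)) then 2 else (((\y.3) true) + (let z = 6 in z))) + (7 - ((3 * 5) + 2)))
step 2: [beta@0.0.1] ((if (true || true) then 2 else (((\y.3) true) + (let z = 6 in z))) + (7 - ((3 * 5) + 2)))
step 3: [delta@0.0] ((if true then 2 else (((\y.3) true) + (let z = 6 in z))) + (7 - ((3 * 5) + 2)))
step 4: [if@0] (2 + (7 - ((3 * 5) + 2)))
step 5: [delta@1.1.0] (2 + (7 - (15 + 2)))
step 6: [delta@1.1] (2 + (7 - 17))
step 7: [delta@1] (2 + -10)
step 8: [delta@root] -8

Answer: -8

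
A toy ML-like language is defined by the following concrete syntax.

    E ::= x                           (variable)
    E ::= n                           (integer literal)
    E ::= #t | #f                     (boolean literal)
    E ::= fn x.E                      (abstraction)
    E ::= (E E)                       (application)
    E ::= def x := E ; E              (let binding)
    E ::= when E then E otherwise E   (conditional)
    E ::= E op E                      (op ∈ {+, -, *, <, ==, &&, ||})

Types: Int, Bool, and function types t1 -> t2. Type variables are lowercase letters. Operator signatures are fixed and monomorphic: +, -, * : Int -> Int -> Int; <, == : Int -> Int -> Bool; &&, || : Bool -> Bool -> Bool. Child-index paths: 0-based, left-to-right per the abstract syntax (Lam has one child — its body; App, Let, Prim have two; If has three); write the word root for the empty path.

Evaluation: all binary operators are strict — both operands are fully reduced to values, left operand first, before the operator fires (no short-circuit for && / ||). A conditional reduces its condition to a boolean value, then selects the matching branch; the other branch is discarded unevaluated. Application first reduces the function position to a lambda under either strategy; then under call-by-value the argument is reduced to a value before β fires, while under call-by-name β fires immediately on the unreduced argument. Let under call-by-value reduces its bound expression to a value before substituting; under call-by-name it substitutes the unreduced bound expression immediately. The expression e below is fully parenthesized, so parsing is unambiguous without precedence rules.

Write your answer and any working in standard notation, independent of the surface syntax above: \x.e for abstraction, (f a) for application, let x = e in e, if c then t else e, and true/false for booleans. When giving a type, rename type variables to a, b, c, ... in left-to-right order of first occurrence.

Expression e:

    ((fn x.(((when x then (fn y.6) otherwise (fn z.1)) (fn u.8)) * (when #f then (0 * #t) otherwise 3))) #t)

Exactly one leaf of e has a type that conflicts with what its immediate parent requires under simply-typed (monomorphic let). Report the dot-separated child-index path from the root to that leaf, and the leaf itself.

Working:
x : a
  unify a ~ Bool
\y._ : b -> Int
\z._ : c -> Int
  unify b -> Int ~ c -> Int
  unify b ~ c
  unify Int ~ Int
\u._ : d -> Int
  unify c -> Int ~ (d -> Int) -> e
  unify c ~ d -> Int
  unify Int ~ e
_ _ : Int
  unify Int ~ Int
  unify Bool ~ Bool
  unify Int ~ Int
  unify Bool ~ Int
  FAIL: mismatch Bool ~ Int

Answer: 0.0.1.1.1 : true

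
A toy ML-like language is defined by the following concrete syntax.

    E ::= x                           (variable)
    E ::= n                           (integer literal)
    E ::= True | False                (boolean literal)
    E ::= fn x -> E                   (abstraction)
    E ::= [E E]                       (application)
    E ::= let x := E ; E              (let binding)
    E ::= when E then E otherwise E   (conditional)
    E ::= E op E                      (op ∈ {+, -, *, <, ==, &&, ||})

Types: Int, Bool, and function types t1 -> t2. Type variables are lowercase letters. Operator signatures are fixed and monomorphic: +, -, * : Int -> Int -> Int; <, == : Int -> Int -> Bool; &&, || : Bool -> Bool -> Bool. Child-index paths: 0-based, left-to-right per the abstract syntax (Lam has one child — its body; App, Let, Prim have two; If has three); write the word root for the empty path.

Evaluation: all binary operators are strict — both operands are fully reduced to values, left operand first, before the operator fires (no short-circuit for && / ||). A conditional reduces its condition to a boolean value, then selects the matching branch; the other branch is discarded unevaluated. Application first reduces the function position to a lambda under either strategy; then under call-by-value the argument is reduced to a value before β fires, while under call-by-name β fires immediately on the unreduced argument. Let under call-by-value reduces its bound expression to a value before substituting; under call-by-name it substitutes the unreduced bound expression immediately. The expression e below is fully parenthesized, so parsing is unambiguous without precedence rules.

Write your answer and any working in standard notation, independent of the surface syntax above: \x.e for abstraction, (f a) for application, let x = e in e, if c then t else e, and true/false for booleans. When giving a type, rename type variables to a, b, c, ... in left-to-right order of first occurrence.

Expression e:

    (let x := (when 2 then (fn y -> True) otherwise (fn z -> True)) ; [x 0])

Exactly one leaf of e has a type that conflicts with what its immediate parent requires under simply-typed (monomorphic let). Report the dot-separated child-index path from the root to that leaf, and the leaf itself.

Trace:
  unify Int ~ Bool
  FAIL: mismatch Int ~ Bool

Answer: 0.0 : 2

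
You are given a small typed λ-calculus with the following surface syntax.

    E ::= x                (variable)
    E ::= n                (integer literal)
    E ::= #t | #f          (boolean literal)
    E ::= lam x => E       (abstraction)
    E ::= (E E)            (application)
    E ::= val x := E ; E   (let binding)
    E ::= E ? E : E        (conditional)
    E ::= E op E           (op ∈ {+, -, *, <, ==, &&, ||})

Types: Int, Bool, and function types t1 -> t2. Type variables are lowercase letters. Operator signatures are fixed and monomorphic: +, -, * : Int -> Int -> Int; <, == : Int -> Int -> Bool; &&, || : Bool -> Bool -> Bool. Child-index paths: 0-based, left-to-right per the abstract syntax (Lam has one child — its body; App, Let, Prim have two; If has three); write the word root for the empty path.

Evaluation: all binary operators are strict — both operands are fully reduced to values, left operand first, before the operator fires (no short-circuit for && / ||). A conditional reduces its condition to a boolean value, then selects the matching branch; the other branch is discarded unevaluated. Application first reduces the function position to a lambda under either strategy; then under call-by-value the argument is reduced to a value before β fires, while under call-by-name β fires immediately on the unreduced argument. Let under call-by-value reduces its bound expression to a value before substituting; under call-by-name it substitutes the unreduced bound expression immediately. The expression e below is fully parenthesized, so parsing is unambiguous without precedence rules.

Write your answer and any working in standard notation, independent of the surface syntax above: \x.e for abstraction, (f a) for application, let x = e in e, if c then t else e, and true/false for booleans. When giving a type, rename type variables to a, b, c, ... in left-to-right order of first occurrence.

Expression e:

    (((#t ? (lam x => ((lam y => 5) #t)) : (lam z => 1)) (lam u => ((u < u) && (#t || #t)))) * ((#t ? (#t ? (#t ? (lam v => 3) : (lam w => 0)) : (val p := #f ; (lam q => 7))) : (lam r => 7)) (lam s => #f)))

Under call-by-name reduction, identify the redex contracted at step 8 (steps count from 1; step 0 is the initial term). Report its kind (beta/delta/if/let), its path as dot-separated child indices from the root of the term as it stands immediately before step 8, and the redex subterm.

Answer: delta at root : (5 * 3)

Derivation:
step 0: (((if true then (\x.((\y.5) true)) else (\z.1)) (\u.((u < u) && (true || true)))) * ((if true then (if true then (if true then (\v.3) else (\w.0)) else (let p = false in (\q.7))) else (\r.7)) (\s.false)))
step 1: [if@0.0] (((\x.((\y.5) true)) (\u.((u < u) && (true || true)))) * ((if true then (if true then (if true then (\v.3) else (\w.0)) else (let p = false in (\q.7))) else (\r.7)) (\s.false)))
step 2: [beta@0] (((\y.5) true) * ((if true then (if true then (if true then (\v.3) else (\w.0)) else (let p = false in (\q.7))) else (\r.7)) (\s.false)))
step 3: [beta@0] (5 * ((if true then (if true then (if true then (\v.3) else (\w.0)) else (let p = false in (\q.7))) else (\r.7)) (\s.false)))
step 4: [if@1.0] (5 * ((if true then (if true then (\v.3) else (\w.0)) else (let p = false in (\q.7))) (\s.false)))
step 5: [if@1.0] (5 * ((if true then (\v.3) else (\w.0)) (\s.false)))
step 6: [if@1.0] (5 * ((\v.3) (\s.false)))
step 7: [beta@1] (5 * 3)
step 8: [delta@root] 15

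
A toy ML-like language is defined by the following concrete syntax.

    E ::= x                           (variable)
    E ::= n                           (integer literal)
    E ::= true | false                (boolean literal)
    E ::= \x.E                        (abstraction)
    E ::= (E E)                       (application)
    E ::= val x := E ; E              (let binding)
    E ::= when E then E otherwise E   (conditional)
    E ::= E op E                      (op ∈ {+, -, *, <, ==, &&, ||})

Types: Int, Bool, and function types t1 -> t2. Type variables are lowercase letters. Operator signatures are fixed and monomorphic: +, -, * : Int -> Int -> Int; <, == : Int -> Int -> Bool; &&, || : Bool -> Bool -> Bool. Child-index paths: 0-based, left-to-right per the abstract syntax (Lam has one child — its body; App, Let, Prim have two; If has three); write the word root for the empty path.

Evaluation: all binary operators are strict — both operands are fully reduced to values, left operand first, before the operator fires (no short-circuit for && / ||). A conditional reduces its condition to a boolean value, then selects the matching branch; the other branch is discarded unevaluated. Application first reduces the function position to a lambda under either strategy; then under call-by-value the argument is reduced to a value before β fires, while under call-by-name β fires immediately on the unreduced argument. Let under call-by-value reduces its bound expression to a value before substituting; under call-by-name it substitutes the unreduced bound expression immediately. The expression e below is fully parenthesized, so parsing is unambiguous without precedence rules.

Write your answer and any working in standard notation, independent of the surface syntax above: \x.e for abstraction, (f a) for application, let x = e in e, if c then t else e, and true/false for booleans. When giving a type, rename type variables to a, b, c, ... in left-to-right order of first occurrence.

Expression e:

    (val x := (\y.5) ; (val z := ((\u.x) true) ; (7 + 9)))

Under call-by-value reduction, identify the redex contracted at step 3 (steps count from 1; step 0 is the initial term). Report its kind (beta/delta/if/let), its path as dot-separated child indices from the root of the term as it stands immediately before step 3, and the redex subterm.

Answer: let at root : (let z = (\y.5) in (7 + 9))

Working:
step 0: (let x = (\y.5) in (let z = ((\u.x) true) in (7 + 9)))
step 1: [let@root] (let z = ((\u.(\y.5)) true) in (7 + 9))
step 2: [beta@0] (let z = (\y.5) in (7 + 9))
step 3: [let@root] (7 + 9)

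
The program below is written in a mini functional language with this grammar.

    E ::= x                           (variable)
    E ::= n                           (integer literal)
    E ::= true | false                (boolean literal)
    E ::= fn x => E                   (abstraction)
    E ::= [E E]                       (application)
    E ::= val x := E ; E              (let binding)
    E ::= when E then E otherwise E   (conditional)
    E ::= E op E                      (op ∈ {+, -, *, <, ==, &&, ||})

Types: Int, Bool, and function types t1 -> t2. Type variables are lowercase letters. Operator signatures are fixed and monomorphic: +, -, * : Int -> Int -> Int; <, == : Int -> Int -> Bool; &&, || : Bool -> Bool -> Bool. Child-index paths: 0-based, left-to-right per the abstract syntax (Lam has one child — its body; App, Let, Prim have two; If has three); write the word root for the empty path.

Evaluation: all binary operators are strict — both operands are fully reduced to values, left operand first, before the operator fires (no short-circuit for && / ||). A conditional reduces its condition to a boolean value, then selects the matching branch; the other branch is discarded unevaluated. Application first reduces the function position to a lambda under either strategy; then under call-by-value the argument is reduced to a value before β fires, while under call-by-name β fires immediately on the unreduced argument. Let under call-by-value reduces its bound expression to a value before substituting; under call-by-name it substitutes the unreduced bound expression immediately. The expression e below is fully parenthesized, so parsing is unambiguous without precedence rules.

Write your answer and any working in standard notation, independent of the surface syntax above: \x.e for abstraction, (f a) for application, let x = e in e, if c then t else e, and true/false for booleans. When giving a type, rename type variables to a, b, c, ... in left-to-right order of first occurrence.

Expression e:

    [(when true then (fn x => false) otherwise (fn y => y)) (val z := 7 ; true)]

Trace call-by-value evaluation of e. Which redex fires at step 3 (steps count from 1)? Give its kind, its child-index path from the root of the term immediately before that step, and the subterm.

Answer: beta at root : ((\x.false) true)

Derivation:
step 0: ((if true then (\x.false) else (\y.y)) (let z = 7 in true))
step 1: [if@0] ((\x.false) (let z = 7 in true))
step 2: [let@1] ((\x.false) true)
step 3: [beta@root] false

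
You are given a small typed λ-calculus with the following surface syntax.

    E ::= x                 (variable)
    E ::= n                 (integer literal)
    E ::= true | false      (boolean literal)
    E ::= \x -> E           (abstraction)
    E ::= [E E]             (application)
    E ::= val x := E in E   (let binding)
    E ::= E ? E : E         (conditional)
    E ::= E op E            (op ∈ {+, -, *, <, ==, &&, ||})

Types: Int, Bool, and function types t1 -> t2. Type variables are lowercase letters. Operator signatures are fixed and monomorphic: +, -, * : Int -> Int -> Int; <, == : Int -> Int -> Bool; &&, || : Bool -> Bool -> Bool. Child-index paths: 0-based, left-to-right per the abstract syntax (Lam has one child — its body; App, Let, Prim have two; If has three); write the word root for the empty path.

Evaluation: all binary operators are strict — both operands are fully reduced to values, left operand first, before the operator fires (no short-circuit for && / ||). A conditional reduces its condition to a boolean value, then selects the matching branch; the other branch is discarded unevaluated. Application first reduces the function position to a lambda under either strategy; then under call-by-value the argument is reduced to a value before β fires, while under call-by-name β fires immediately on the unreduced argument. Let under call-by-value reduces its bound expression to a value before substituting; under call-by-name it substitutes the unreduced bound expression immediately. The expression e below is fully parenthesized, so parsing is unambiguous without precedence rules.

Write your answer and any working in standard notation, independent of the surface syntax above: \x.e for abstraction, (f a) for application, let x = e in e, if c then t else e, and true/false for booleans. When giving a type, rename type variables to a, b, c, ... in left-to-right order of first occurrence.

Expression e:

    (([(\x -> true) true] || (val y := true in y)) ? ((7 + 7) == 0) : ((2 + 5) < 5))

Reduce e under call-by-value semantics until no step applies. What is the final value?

Answer: false

Working:
step 0: (if (((\x.true) true) || (let y = true in y)) then ((7 + 7) == 0) else ((2 + 5) < 5))
step 1: [beta@0.0] (if (true || (let y = true in y)) then ((7 + 7) == 0) else ((2 + 5) < 5))
step 2: [let@0.1] (if (true || true) then ((7 + 7) == 0) else ((2 + 5) < 5))
step 3: [delta@0] (if true then ((7 + 7) == 0) else ((2 + 5) < 5))
step 4: [if@root] ((7 + 7) == 0)
step 5: [delta@0] (14 == 0)
step 6: [delta@root] false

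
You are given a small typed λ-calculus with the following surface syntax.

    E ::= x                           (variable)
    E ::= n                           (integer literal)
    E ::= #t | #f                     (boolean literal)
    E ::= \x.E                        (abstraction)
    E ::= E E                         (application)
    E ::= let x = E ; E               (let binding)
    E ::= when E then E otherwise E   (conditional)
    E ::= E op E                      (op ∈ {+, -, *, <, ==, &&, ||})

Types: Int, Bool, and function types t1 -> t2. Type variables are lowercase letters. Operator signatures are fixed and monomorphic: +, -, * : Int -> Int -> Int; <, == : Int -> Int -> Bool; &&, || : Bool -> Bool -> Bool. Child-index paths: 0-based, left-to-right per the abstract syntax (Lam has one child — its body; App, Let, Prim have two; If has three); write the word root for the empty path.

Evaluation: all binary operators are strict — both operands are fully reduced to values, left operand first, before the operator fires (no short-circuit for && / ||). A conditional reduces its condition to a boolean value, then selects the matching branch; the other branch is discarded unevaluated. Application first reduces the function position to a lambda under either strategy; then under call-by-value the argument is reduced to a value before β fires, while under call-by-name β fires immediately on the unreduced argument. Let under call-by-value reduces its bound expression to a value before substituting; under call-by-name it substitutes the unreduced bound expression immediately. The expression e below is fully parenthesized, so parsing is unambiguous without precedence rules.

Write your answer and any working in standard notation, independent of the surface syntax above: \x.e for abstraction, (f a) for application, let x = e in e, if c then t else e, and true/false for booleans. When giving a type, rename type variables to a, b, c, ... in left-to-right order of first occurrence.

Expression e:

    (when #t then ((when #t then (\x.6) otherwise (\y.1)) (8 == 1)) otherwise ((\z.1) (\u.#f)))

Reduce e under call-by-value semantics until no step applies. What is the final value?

Trace:
step 0: (if true then ((if true then (\x.6) else (\y.1)) (8 == 1)) else ((\z.1) (\u.false)))
step 1: [if@root] ((if true then (\x.6) else (\y.1)) (8 == 1))
step 2: [if@0] ((\x.6) (8 == 1))
step 3: [delta@1] ((\x.6) false)
step 4: [beta@root] 6

Answer: 6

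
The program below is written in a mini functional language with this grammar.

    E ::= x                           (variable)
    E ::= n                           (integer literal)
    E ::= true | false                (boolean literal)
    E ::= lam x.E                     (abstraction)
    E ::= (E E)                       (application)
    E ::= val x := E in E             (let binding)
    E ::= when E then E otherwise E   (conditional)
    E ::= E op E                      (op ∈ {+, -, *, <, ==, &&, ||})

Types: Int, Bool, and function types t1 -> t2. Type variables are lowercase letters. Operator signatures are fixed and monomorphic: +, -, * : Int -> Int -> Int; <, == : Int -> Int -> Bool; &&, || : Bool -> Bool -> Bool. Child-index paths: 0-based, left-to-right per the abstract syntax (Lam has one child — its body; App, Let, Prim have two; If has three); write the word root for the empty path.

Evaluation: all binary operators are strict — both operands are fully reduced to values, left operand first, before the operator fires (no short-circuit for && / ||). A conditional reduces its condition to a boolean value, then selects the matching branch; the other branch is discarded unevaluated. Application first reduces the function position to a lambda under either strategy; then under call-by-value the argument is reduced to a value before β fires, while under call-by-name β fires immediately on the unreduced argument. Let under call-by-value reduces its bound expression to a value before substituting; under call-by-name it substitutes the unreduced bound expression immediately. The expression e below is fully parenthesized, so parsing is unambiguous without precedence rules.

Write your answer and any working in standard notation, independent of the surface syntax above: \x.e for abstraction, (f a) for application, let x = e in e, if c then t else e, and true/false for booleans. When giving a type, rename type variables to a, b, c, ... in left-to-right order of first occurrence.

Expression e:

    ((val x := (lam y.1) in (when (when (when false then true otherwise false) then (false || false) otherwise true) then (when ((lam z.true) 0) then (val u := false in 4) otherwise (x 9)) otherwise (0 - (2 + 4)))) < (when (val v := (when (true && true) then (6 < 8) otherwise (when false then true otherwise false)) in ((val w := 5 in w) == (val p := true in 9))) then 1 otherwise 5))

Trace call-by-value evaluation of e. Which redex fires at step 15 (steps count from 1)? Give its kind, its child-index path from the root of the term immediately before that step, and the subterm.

Trace:
step 0: ((let x = (\y.1) in (if (if (if false then true else false) then (false || false) else true) then (if ((\z.true) 0) then (let u = false in 4) else (x 9)) else (0 - (2 + 4)))) < (if (let v = (if (true && true) then (6 < 8) else (if false then true else false)) in ((let w = 5 in w) == (let p = true in 9))) then 1 else 5))
step 1: [let@0] ((if (if (if false then true else false) then (false || false) else true) then (if ((\z.true) 0) then (let u = false in 4) else ((\y.1) 9)) else (0 - (2 + 4))) < (if (let v = (if (true && true) then (6 < 8) else (if false then true else false)) in ((let w = 5 in w) == (let p = true in 9))) then 1 else 5))
step 2: [if@0.0.0] ((if (if false then (false || false) else true) then (if ((\z.true) 0) then (let u = false in 4) else ((\y.1) 9)) else (0 - (2 + 4))) < (if (let v = (if (true && true) then (6 < 8) else (if false then true else false)) in ((let w = 5 in w) == (let p = true in 9))) then 1 else 5))
step 3: [if@0.0] ((if true then (if ((\z.true) 0) then (let u = false in 4) else ((\y.1) 9)) else (0 - (2 + 4))) < (if (let v = (if (true && true) then (6 < 8) else (if false then true else false)) in ((let w = 5 in w) == (let p = true in 9))) then 1 else 5))
step 4: [if@0] ((if ((\z.true) 0) then (let u = false in 4) else ((\y.1) 9)) < (if (let v = (if (true && true) then (6 < 8) else (if false then true else false)) in ((let w = 5 in w) == (let p = true in 9))) then 1 else 5))
step 5: [beta@0.0] ((if true then (let u = false in 4) else ((\y.1) 9)) < (if (let v = (if (true && true) then (6 < 8) else (if false then true else false)) in ((let w = 5 in w) == (let p = true in 9))) then 1 else 5))
step 6: [if@0] ((let u = false in 4) < (if (let v = (if (true && true) then (6 < 8) else (if false then true else false)) in ((let w = 5 in w) == (let p = true in 9))) then 1 else 5))
step 7: [let@0] (4 < (if (let v = (if (true && true) then (6 < 8) else (if false then true else false)) in ((let w = 5 in w) == (let p = true in 9))) then 1 else 5))
step 8: [delta@1.0.0.0] (4 < (if (let v = (if true then (6 < 8) else (if false then true else false)) in ((let w = 5 in w) == (let p = true in 9))) then 1 else 5))
step 9: [if@1.0.0] (4 < (if (let v = (6 < 8) in ((let w = 5 in w) == (let p = true in 9))) then 1 else 5))
step 10: [delta@1.0.0] (4 < (if (let v = true in ((let w = 5 in w) == (let p = true in 9))) then 1 else 5))
step 11: [let@1.0] (4 < (if ((let w = 5 in w) == (let p = true in 9)) then 1 else 5))
step 12: [let@1.0.0] (4 < (if (5 == (let p = true in 9)) then 1 else 5))
step 13: [let@1.0.1] (4 < (if (5 == 9) then 1 else 5))
step 14: [delta@1.0] (4 < (if false then 1 else 5))
step 15: [if@1] (4 < 5)

Answer: if at 1 : (if false then 1 else 5)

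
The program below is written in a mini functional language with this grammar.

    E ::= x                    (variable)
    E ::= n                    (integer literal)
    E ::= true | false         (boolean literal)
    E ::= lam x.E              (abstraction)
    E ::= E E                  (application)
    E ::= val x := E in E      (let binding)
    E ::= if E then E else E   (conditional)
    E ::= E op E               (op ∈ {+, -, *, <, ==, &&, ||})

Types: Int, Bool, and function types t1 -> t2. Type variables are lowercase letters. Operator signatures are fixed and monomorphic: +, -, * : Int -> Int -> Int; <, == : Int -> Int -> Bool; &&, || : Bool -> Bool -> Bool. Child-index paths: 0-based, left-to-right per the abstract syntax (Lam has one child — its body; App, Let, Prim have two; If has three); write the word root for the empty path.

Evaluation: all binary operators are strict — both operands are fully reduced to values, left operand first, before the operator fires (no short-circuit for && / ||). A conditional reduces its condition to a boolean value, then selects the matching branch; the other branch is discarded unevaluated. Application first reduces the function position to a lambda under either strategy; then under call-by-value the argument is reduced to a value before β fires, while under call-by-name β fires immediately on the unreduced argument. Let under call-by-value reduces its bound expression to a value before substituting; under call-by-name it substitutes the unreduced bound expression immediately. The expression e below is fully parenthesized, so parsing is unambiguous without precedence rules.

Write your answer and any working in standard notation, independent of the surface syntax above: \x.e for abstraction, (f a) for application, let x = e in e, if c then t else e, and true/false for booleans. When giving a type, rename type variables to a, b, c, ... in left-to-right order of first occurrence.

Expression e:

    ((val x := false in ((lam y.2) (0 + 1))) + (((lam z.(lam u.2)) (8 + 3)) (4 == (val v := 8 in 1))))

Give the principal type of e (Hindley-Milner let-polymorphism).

Answer: Int

Working:
let x : Bool
\y._ : a -> Int
  unify Int ~ Int
  unify Int ~ Int
  unify a -> Int ~ Int -> b
  unify a ~ Int
  unify Int ~ b
_ _ : Int
  unify Int ~ Int
\u._ : d -> Int
\z._ : c -> d -> Int
  unify Int ~ Int
  unify Int ~ Int
  unify c -> d -> Int ~ Int -> e
  unify c ~ Int
  unify d -> Int ~ e
_ _ : d -> Int
  unify Int ~ Int
let v : Int
  unify Int ~ Int
  unify d -> Int ~ Bool -> f
  unify d ~ Bool
  unify Int ~ f
_ _ : Int
  unify Int ~ Int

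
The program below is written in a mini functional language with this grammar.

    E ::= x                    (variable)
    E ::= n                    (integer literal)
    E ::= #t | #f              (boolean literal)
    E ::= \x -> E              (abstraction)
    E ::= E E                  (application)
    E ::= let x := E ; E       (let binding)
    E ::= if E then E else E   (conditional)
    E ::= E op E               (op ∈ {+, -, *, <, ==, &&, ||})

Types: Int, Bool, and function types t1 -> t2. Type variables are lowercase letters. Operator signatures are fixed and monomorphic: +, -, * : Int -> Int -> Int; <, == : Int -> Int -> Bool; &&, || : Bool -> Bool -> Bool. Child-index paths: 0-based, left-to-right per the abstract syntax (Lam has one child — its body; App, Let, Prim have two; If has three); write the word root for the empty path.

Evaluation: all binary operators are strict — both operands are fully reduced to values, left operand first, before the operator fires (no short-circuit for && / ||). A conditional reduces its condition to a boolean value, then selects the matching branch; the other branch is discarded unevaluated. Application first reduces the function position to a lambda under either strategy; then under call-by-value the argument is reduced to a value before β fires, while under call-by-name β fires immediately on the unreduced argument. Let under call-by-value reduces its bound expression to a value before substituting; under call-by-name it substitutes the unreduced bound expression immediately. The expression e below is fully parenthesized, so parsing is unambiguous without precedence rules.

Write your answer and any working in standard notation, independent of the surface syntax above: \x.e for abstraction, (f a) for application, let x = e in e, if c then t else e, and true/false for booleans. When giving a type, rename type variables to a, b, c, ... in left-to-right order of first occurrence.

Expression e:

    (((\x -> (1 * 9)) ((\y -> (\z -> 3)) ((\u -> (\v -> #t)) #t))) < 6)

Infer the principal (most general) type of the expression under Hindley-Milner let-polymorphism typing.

Trace:
  unify Int ~ Int
  unify Int ~ Int
\x._ : a -> Int
\z._ : c -> Int
\y._ : b -> c -> Int
\v._ : e -> Bool
\u._ : d -> e -> Bool
  unify d -> e -> Bool ~ Bool -> f
  unify d ~ Bool
  unify e -> Bool ~ f
_ _ : e -> Bool
  unify b -> c -> Int ~ (e -> Bool) -> g
  unify b ~ e -> Bool
  unify c -> Int ~ g
_ _ : c -> Int
  unify a -> Int ~ (c -> Int) -> h
  unify a ~ c -> Int
  unify Int ~ h
_ _ : Int
  unify Int ~ Int
  unify Int ~ Int

Answer: Bool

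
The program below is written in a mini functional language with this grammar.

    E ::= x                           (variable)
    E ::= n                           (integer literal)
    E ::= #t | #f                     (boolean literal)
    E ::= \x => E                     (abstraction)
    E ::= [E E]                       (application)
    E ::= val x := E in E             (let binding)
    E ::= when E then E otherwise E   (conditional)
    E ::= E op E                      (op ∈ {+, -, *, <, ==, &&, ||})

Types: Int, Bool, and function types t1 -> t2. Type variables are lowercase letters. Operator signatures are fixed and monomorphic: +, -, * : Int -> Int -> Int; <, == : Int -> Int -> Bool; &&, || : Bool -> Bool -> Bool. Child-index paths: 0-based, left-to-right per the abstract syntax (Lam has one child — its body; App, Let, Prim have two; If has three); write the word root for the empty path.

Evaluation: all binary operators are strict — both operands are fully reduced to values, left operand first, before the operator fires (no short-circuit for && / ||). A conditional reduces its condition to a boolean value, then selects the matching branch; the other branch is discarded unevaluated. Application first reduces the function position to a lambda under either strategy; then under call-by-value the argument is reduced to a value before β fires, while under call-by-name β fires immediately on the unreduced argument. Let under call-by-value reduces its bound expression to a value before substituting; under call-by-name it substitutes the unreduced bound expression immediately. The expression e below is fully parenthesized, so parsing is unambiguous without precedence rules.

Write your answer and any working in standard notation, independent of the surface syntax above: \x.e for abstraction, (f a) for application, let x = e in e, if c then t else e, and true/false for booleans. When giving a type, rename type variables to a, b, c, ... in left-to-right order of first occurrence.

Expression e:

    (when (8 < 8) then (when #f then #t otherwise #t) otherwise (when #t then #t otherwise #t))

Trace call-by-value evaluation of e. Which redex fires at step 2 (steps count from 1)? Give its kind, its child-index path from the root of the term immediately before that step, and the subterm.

Answer: if at root : (if false then (if false then true else true) else (if true then true else true))

Derivation:
step 0: (if (8 < 8) then (if false then true else true) else (if true then true else true))
step 1: [delta@0] (if false then (if false then true else true) else (if true then true else true))
step 2: [if@root] (if true then true else true)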